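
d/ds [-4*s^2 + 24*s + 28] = 24 - 8*s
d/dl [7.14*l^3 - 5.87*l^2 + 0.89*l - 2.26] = 21.42*l^2 - 11.74*l + 0.89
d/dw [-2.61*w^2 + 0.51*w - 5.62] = 0.51 - 5.22*w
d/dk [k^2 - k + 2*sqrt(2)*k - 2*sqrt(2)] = 2*k - 1 + 2*sqrt(2)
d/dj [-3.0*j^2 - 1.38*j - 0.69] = -6.0*j - 1.38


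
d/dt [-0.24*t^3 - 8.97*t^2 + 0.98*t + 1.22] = -0.72*t^2 - 17.94*t + 0.98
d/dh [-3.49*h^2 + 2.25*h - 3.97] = 2.25 - 6.98*h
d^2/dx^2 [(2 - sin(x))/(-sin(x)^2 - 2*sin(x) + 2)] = (-sin(x)^5 + 10*sin(x)^4 + 2*sin(x)^3 + 8*sin(x)^2 - 8*sin(x) - 16)/(sin(x)^2 + 2*sin(x) - 2)^3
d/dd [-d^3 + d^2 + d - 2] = -3*d^2 + 2*d + 1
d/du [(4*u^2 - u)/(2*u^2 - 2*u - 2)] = (-3*u^2 - 8*u + 1)/(2*(u^4 - 2*u^3 - u^2 + 2*u + 1))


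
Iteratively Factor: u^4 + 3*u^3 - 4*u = (u + 2)*(u^3 + u^2 - 2*u) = (u + 2)^2*(u^2 - u) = u*(u + 2)^2*(u - 1)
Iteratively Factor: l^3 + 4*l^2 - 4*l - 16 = (l - 2)*(l^2 + 6*l + 8) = (l - 2)*(l + 4)*(l + 2)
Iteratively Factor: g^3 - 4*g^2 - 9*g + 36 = (g - 3)*(g^2 - g - 12) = (g - 3)*(g + 3)*(g - 4)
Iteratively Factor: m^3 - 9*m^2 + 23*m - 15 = (m - 1)*(m^2 - 8*m + 15) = (m - 5)*(m - 1)*(m - 3)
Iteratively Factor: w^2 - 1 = (w - 1)*(w + 1)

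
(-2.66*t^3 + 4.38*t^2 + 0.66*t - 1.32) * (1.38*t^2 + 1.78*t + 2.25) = -3.6708*t^5 + 1.3096*t^4 + 2.7222*t^3 + 9.2082*t^2 - 0.8646*t - 2.97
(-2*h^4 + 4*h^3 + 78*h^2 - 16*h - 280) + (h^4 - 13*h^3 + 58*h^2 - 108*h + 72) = -h^4 - 9*h^3 + 136*h^2 - 124*h - 208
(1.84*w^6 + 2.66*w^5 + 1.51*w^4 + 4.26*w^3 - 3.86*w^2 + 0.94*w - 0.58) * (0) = 0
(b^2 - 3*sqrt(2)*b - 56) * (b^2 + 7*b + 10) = b^4 - 3*sqrt(2)*b^3 + 7*b^3 - 46*b^2 - 21*sqrt(2)*b^2 - 392*b - 30*sqrt(2)*b - 560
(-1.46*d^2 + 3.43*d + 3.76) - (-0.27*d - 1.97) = -1.46*d^2 + 3.7*d + 5.73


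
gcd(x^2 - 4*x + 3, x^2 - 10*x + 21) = x - 3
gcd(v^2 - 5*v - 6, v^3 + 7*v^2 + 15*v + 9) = v + 1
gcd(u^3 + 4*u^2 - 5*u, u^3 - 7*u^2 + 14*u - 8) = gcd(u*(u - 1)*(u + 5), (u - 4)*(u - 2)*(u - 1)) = u - 1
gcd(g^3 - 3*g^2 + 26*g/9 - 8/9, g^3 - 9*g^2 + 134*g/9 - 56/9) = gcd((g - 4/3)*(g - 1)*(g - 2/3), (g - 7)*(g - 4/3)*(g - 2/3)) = g^2 - 2*g + 8/9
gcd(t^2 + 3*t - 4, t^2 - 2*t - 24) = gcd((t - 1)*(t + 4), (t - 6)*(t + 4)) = t + 4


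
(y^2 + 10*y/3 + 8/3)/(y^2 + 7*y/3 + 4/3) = (y + 2)/(y + 1)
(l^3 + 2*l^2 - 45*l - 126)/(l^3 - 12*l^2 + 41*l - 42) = (l^2 + 9*l + 18)/(l^2 - 5*l + 6)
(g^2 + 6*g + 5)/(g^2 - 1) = (g + 5)/(g - 1)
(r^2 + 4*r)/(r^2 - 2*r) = (r + 4)/(r - 2)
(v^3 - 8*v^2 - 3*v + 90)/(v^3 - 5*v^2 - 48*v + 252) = (v^2 - 2*v - 15)/(v^2 + v - 42)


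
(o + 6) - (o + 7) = -1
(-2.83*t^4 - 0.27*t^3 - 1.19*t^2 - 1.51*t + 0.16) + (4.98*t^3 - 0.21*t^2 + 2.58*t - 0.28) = -2.83*t^4 + 4.71*t^3 - 1.4*t^2 + 1.07*t - 0.12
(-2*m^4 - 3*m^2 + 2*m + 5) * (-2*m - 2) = 4*m^5 + 4*m^4 + 6*m^3 + 2*m^2 - 14*m - 10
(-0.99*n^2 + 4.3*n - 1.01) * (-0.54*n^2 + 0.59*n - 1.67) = 0.5346*n^4 - 2.9061*n^3 + 4.7357*n^2 - 7.7769*n + 1.6867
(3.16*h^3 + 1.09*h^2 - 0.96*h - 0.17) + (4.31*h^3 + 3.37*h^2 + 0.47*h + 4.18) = 7.47*h^3 + 4.46*h^2 - 0.49*h + 4.01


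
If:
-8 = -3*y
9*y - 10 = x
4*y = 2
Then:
No Solution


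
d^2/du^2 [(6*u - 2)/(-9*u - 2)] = 540/(9*u + 2)^3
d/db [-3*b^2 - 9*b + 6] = -6*b - 9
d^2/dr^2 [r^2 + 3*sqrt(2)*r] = 2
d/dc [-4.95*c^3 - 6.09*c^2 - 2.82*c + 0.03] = -14.85*c^2 - 12.18*c - 2.82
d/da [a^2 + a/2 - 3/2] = 2*a + 1/2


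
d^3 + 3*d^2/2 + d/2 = d*(d + 1/2)*(d + 1)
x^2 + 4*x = x*(x + 4)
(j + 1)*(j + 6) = j^2 + 7*j + 6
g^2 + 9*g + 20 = (g + 4)*(g + 5)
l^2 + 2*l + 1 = (l + 1)^2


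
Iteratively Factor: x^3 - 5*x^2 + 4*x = (x)*(x^2 - 5*x + 4) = x*(x - 1)*(x - 4)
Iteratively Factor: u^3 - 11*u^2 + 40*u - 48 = (u - 4)*(u^2 - 7*u + 12) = (u - 4)^2*(u - 3)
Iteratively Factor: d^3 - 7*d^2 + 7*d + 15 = (d - 5)*(d^2 - 2*d - 3) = (d - 5)*(d + 1)*(d - 3)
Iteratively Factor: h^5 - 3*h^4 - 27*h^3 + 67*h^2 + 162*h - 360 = (h - 3)*(h^4 - 27*h^2 - 14*h + 120) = (h - 3)*(h - 2)*(h^3 + 2*h^2 - 23*h - 60) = (h - 3)*(h - 2)*(h + 4)*(h^2 - 2*h - 15) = (h - 5)*(h - 3)*(h - 2)*(h + 4)*(h + 3)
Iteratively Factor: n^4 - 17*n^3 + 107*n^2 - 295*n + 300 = (n - 4)*(n^3 - 13*n^2 + 55*n - 75) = (n - 5)*(n - 4)*(n^2 - 8*n + 15) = (n - 5)*(n - 4)*(n - 3)*(n - 5)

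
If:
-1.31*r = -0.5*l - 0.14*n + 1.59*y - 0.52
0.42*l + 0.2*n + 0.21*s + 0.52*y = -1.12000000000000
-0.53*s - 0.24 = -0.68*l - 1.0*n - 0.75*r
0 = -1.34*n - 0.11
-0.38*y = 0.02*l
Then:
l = -1.37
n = -0.08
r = -0.22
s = -2.69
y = 0.07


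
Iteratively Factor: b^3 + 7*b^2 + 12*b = (b)*(b^2 + 7*b + 12) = b*(b + 4)*(b + 3)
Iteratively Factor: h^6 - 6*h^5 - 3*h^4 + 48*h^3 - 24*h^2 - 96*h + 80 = (h + 2)*(h^5 - 8*h^4 + 13*h^3 + 22*h^2 - 68*h + 40) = (h - 2)*(h + 2)*(h^4 - 6*h^3 + h^2 + 24*h - 20) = (h - 5)*(h - 2)*(h + 2)*(h^3 - h^2 - 4*h + 4) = (h - 5)*(h - 2)*(h - 1)*(h + 2)*(h^2 - 4) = (h - 5)*(h - 2)^2*(h - 1)*(h + 2)*(h + 2)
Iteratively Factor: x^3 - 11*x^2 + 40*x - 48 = (x - 4)*(x^2 - 7*x + 12) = (x - 4)*(x - 3)*(x - 4)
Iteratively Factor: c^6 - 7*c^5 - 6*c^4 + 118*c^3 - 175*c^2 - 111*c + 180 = (c - 1)*(c^5 - 6*c^4 - 12*c^3 + 106*c^2 - 69*c - 180) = (c - 1)*(c + 1)*(c^4 - 7*c^3 - 5*c^2 + 111*c - 180) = (c - 1)*(c + 1)*(c + 4)*(c^3 - 11*c^2 + 39*c - 45) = (c - 3)*(c - 1)*(c + 1)*(c + 4)*(c^2 - 8*c + 15) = (c - 3)^2*(c - 1)*(c + 1)*(c + 4)*(c - 5)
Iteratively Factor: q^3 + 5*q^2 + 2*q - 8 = (q + 4)*(q^2 + q - 2) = (q - 1)*(q + 4)*(q + 2)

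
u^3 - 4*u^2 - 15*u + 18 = (u - 6)*(u - 1)*(u + 3)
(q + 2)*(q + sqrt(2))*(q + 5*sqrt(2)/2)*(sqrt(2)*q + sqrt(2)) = sqrt(2)*q^4 + 3*sqrt(2)*q^3 + 7*q^3 + 7*sqrt(2)*q^2 + 21*q^2 + 14*q + 15*sqrt(2)*q + 10*sqrt(2)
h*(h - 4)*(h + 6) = h^3 + 2*h^2 - 24*h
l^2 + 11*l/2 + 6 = (l + 3/2)*(l + 4)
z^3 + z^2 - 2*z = z*(z - 1)*(z + 2)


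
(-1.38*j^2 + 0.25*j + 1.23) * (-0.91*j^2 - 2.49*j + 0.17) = 1.2558*j^4 + 3.2087*j^3 - 1.9764*j^2 - 3.0202*j + 0.2091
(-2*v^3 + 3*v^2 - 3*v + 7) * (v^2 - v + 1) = -2*v^5 + 5*v^4 - 8*v^3 + 13*v^2 - 10*v + 7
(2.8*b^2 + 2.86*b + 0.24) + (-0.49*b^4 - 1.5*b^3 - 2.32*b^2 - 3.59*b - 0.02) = -0.49*b^4 - 1.5*b^3 + 0.48*b^2 - 0.73*b + 0.22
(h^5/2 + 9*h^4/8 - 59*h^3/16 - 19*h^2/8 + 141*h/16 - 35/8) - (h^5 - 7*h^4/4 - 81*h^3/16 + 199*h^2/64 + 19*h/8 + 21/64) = -h^5/2 + 23*h^4/8 + 11*h^3/8 - 351*h^2/64 + 103*h/16 - 301/64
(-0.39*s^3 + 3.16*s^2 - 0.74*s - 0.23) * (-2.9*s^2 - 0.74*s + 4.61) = 1.131*s^5 - 8.8754*s^4 - 1.9903*s^3 + 15.7822*s^2 - 3.2412*s - 1.0603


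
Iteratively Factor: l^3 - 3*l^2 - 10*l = (l - 5)*(l^2 + 2*l) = l*(l - 5)*(l + 2)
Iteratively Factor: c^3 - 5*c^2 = (c)*(c^2 - 5*c) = c*(c - 5)*(c)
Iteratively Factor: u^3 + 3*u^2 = (u + 3)*(u^2) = u*(u + 3)*(u)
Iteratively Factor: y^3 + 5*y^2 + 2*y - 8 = (y - 1)*(y^2 + 6*y + 8) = (y - 1)*(y + 4)*(y + 2)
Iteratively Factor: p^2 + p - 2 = (p - 1)*(p + 2)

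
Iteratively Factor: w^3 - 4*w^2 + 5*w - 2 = (w - 2)*(w^2 - 2*w + 1) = (w - 2)*(w - 1)*(w - 1)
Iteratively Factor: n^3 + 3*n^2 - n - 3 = (n + 1)*(n^2 + 2*n - 3) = (n + 1)*(n + 3)*(n - 1)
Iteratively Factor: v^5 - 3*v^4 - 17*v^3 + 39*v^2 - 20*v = (v)*(v^4 - 3*v^3 - 17*v^2 + 39*v - 20) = v*(v - 5)*(v^3 + 2*v^2 - 7*v + 4) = v*(v - 5)*(v - 1)*(v^2 + 3*v - 4) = v*(v - 5)*(v - 1)^2*(v + 4)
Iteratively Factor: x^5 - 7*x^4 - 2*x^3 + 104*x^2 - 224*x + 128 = (x - 1)*(x^4 - 6*x^3 - 8*x^2 + 96*x - 128) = (x - 4)*(x - 1)*(x^3 - 2*x^2 - 16*x + 32) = (x - 4)*(x - 2)*(x - 1)*(x^2 - 16) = (x - 4)*(x - 2)*(x - 1)*(x + 4)*(x - 4)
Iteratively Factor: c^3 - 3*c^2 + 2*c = (c)*(c^2 - 3*c + 2) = c*(c - 2)*(c - 1)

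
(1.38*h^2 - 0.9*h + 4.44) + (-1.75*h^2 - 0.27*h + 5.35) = -0.37*h^2 - 1.17*h + 9.79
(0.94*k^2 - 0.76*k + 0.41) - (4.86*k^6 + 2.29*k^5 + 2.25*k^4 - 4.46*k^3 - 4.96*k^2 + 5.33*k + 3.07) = -4.86*k^6 - 2.29*k^5 - 2.25*k^4 + 4.46*k^3 + 5.9*k^2 - 6.09*k - 2.66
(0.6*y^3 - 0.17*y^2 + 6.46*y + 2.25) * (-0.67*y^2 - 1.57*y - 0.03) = -0.402*y^5 - 0.8281*y^4 - 4.0793*y^3 - 11.6446*y^2 - 3.7263*y - 0.0675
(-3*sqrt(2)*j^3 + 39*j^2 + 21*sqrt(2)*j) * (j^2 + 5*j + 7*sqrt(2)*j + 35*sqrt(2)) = -3*sqrt(2)*j^5 - 15*sqrt(2)*j^4 - 3*j^4 - 15*j^3 + 294*sqrt(2)*j^3 + 294*j^2 + 1470*sqrt(2)*j^2 + 1470*j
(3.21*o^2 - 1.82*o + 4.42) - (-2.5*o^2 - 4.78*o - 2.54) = 5.71*o^2 + 2.96*o + 6.96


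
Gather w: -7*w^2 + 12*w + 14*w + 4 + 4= -7*w^2 + 26*w + 8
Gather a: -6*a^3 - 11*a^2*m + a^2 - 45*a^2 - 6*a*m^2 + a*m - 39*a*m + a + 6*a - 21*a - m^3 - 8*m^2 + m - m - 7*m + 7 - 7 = -6*a^3 + a^2*(-11*m - 44) + a*(-6*m^2 - 38*m - 14) - m^3 - 8*m^2 - 7*m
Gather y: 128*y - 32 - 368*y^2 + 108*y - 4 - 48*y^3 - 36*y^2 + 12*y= -48*y^3 - 404*y^2 + 248*y - 36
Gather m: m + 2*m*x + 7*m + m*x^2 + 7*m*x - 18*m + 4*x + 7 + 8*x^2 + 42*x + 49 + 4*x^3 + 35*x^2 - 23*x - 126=m*(x^2 + 9*x - 10) + 4*x^3 + 43*x^2 + 23*x - 70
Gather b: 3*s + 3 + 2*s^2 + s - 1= 2*s^2 + 4*s + 2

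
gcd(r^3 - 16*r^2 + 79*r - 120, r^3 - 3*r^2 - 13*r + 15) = r - 5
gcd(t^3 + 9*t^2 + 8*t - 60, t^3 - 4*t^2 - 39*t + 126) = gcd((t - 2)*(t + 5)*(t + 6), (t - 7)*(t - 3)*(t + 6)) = t + 6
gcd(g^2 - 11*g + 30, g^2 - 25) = g - 5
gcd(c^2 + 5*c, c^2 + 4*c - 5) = c + 5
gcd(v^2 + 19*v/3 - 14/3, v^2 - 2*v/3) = v - 2/3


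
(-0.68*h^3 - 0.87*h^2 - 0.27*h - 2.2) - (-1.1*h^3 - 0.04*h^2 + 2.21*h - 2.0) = 0.42*h^3 - 0.83*h^2 - 2.48*h - 0.2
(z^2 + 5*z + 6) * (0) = 0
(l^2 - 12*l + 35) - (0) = l^2 - 12*l + 35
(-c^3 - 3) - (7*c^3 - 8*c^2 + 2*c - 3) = -8*c^3 + 8*c^2 - 2*c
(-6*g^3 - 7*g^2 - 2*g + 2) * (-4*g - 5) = 24*g^4 + 58*g^3 + 43*g^2 + 2*g - 10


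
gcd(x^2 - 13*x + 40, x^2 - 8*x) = x - 8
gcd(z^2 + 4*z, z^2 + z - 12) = z + 4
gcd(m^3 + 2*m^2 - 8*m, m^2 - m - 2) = m - 2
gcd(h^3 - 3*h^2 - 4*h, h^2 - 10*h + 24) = h - 4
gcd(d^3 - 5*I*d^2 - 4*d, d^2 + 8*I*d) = d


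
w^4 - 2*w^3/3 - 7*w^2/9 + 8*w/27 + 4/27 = (w - 1)*(w - 2/3)*(w + 1/3)*(w + 2/3)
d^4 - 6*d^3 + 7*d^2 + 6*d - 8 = (d - 4)*(d - 2)*(d - 1)*(d + 1)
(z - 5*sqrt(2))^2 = z^2 - 10*sqrt(2)*z + 50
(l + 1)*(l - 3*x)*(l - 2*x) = l^3 - 5*l^2*x + l^2 + 6*l*x^2 - 5*l*x + 6*x^2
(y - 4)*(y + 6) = y^2 + 2*y - 24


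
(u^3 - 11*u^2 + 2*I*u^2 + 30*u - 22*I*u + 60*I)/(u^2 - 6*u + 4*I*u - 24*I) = (u^2 + u*(-5 + 2*I) - 10*I)/(u + 4*I)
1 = 1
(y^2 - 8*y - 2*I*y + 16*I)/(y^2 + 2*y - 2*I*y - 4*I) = (y - 8)/(y + 2)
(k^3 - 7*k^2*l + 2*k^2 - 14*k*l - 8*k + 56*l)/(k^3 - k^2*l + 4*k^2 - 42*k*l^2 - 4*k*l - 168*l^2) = (k - 2)/(k + 6*l)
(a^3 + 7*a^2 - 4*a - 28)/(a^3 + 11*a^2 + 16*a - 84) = (a + 2)/(a + 6)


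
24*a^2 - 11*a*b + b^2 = (-8*a + b)*(-3*a + b)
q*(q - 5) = q^2 - 5*q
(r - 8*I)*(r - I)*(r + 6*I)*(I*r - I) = I*r^4 + 3*r^3 - I*r^3 - 3*r^2 + 46*I*r^2 + 48*r - 46*I*r - 48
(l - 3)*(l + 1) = l^2 - 2*l - 3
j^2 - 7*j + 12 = (j - 4)*(j - 3)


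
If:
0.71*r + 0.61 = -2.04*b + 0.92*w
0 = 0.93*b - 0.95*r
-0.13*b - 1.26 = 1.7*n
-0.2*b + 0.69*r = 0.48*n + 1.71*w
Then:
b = -0.17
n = -0.73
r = -0.17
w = 0.16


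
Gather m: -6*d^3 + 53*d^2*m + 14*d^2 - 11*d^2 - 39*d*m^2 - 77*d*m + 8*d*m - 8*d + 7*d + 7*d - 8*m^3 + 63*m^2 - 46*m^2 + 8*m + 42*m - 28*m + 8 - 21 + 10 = -6*d^3 + 3*d^2 + 6*d - 8*m^3 + m^2*(17 - 39*d) + m*(53*d^2 - 69*d + 22) - 3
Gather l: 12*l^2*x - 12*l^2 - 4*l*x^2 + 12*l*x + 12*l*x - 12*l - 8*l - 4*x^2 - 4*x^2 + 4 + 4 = l^2*(12*x - 12) + l*(-4*x^2 + 24*x - 20) - 8*x^2 + 8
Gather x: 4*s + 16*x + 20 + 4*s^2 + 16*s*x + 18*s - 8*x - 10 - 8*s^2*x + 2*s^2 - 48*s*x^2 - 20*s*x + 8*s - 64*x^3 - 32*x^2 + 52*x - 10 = 6*s^2 + 30*s - 64*x^3 + x^2*(-48*s - 32) + x*(-8*s^2 - 4*s + 60)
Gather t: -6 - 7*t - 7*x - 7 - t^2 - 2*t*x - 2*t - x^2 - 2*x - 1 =-t^2 + t*(-2*x - 9) - x^2 - 9*x - 14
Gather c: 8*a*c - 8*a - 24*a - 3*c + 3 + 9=-32*a + c*(8*a - 3) + 12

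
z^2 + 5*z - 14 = (z - 2)*(z + 7)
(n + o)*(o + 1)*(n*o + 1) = n^2*o^2 + n^2*o + n*o^3 + n*o^2 + n*o + n + o^2 + o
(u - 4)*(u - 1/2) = u^2 - 9*u/2 + 2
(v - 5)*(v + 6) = v^2 + v - 30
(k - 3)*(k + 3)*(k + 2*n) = k^3 + 2*k^2*n - 9*k - 18*n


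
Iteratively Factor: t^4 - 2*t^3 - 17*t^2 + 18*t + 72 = (t - 4)*(t^3 + 2*t^2 - 9*t - 18) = (t - 4)*(t + 2)*(t^2 - 9) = (t - 4)*(t + 2)*(t + 3)*(t - 3)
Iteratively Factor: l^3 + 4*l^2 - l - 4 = (l + 4)*(l^2 - 1) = (l + 1)*(l + 4)*(l - 1)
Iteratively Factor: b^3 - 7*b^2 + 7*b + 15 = (b - 3)*(b^2 - 4*b - 5) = (b - 5)*(b - 3)*(b + 1)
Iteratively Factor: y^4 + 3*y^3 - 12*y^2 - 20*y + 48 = (y - 2)*(y^3 + 5*y^2 - 2*y - 24) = (y - 2)*(y + 4)*(y^2 + y - 6) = (y - 2)*(y + 3)*(y + 4)*(y - 2)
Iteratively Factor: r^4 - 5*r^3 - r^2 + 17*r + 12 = (r + 1)*(r^3 - 6*r^2 + 5*r + 12) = (r - 3)*(r + 1)*(r^2 - 3*r - 4) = (r - 4)*(r - 3)*(r + 1)*(r + 1)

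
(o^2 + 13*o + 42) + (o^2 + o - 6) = 2*o^2 + 14*o + 36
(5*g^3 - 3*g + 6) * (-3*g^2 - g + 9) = -15*g^5 - 5*g^4 + 54*g^3 - 15*g^2 - 33*g + 54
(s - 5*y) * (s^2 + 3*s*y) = s^3 - 2*s^2*y - 15*s*y^2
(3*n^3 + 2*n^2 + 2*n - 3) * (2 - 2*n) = -6*n^4 + 2*n^3 + 10*n - 6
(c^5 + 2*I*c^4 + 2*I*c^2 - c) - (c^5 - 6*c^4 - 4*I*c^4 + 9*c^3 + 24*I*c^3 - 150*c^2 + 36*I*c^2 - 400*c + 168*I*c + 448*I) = 6*c^4 + 6*I*c^4 - 9*c^3 - 24*I*c^3 + 150*c^2 - 34*I*c^2 + 399*c - 168*I*c - 448*I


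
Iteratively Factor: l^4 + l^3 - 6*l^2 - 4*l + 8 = (l - 2)*(l^3 + 3*l^2 - 4) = (l - 2)*(l + 2)*(l^2 + l - 2) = (l - 2)*(l - 1)*(l + 2)*(l + 2)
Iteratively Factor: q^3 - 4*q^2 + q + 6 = (q - 2)*(q^2 - 2*q - 3) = (q - 3)*(q - 2)*(q + 1)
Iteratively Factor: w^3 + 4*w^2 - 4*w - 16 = (w + 2)*(w^2 + 2*w - 8) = (w + 2)*(w + 4)*(w - 2)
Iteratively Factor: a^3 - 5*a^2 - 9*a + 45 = (a - 5)*(a^2 - 9) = (a - 5)*(a - 3)*(a + 3)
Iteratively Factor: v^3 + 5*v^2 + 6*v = (v + 2)*(v^2 + 3*v) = v*(v + 2)*(v + 3)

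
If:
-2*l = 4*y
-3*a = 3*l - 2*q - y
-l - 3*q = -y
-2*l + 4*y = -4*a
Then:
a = 0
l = 0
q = 0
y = 0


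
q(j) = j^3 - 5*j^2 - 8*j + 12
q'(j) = 3*j^2 - 10*j - 8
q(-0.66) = 14.81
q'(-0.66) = -0.09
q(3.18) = -31.84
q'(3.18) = -9.46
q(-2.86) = -29.41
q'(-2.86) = 45.14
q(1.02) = -0.30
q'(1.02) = -15.08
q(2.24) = -19.77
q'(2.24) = -15.35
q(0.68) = 4.56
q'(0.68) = -13.41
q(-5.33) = -238.82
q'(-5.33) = 130.53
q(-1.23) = 12.41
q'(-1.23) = 8.84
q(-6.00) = -336.00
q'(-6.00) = 160.00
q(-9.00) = -1050.00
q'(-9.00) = 325.00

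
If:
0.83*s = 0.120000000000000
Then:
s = 0.14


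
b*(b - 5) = b^2 - 5*b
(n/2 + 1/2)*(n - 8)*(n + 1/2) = n^3/2 - 13*n^2/4 - 23*n/4 - 2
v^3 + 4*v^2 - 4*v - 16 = (v - 2)*(v + 2)*(v + 4)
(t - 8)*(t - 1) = t^2 - 9*t + 8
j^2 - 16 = (j - 4)*(j + 4)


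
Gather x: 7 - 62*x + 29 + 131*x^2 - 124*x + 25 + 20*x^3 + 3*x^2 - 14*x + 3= 20*x^3 + 134*x^2 - 200*x + 64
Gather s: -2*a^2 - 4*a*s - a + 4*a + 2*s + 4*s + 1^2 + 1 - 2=-2*a^2 + 3*a + s*(6 - 4*a)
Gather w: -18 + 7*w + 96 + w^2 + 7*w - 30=w^2 + 14*w + 48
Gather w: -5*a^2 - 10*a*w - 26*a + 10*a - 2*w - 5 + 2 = -5*a^2 - 16*a + w*(-10*a - 2) - 3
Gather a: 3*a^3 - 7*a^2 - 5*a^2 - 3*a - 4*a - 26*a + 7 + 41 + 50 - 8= 3*a^3 - 12*a^2 - 33*a + 90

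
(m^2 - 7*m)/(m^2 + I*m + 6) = m*(m - 7)/(m^2 + I*m + 6)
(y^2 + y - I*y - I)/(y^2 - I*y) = (y + 1)/y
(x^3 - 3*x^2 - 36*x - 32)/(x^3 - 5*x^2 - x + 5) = (x^2 - 4*x - 32)/(x^2 - 6*x + 5)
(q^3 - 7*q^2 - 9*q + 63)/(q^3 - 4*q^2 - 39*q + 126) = (q + 3)/(q + 6)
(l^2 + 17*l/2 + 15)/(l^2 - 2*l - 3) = (l^2 + 17*l/2 + 15)/(l^2 - 2*l - 3)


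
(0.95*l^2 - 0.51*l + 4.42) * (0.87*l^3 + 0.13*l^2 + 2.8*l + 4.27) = 0.8265*l^5 - 0.3202*l^4 + 6.4391*l^3 + 3.2031*l^2 + 10.1983*l + 18.8734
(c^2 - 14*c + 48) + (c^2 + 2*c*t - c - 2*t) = 2*c^2 + 2*c*t - 15*c - 2*t + 48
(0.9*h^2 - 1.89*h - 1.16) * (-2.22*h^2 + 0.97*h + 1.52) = -1.998*h^4 + 5.0688*h^3 + 2.1099*h^2 - 3.998*h - 1.7632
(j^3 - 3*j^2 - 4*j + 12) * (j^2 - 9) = j^5 - 3*j^4 - 13*j^3 + 39*j^2 + 36*j - 108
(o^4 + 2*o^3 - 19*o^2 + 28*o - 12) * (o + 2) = o^5 + 4*o^4 - 15*o^3 - 10*o^2 + 44*o - 24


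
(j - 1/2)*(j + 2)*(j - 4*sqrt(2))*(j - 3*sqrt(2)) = j^4 - 7*sqrt(2)*j^3 + 3*j^3/2 - 21*sqrt(2)*j^2/2 + 23*j^2 + 7*sqrt(2)*j + 36*j - 24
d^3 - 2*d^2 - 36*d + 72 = (d - 6)*(d - 2)*(d + 6)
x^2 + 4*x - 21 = (x - 3)*(x + 7)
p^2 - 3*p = p*(p - 3)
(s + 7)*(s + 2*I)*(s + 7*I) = s^3 + 7*s^2 + 9*I*s^2 - 14*s + 63*I*s - 98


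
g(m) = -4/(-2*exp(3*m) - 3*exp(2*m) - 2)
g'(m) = -4*(6*exp(3*m) + 6*exp(2*m))/(-2*exp(3*m) - 3*exp(2*m) - 2)^2 = -24*(exp(m) + 1)*exp(2*m)/(2*exp(3*m) + 3*exp(2*m) + 2)^2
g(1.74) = 0.01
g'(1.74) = -0.02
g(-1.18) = 1.71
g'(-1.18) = -0.54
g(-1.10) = 1.66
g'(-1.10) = -0.61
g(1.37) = 0.02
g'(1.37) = -0.06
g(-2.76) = 1.99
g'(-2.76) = -0.03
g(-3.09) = 1.99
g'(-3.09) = -0.01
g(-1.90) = 1.93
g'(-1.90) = -0.14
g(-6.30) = 2.00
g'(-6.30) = -0.00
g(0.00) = 0.57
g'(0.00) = -0.98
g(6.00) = 0.00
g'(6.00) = 0.00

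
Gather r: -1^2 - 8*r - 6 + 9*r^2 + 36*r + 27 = 9*r^2 + 28*r + 20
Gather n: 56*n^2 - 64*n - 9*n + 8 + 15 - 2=56*n^2 - 73*n + 21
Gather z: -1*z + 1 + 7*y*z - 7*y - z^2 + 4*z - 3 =-7*y - z^2 + z*(7*y + 3) - 2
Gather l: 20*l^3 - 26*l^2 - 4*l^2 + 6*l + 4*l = 20*l^3 - 30*l^2 + 10*l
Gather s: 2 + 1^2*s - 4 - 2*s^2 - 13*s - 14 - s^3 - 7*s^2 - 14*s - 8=-s^3 - 9*s^2 - 26*s - 24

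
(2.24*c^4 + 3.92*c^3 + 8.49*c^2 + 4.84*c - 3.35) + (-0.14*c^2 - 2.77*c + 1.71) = 2.24*c^4 + 3.92*c^3 + 8.35*c^2 + 2.07*c - 1.64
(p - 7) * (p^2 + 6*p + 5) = p^3 - p^2 - 37*p - 35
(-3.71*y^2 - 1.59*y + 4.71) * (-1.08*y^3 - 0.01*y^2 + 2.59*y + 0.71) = 4.0068*y^5 + 1.7543*y^4 - 14.6798*y^3 - 6.7993*y^2 + 11.07*y + 3.3441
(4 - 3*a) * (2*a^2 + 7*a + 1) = -6*a^3 - 13*a^2 + 25*a + 4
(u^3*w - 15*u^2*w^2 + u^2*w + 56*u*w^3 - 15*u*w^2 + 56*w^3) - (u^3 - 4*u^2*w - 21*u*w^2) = u^3*w - u^3 - 15*u^2*w^2 + 5*u^2*w + 56*u*w^3 + 6*u*w^2 + 56*w^3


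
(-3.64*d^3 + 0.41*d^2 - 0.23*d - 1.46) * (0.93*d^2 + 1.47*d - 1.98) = -3.3852*d^5 - 4.9695*d^4 + 7.596*d^3 - 2.5077*d^2 - 1.6908*d + 2.8908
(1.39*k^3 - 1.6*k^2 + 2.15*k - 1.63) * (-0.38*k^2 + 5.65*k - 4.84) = -0.5282*k^5 + 8.4615*k^4 - 16.5846*k^3 + 20.5109*k^2 - 19.6155*k + 7.8892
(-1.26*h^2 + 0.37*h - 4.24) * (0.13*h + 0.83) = -0.1638*h^3 - 0.9977*h^2 - 0.2441*h - 3.5192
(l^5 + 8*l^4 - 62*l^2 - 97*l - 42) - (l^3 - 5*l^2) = l^5 + 8*l^4 - l^3 - 57*l^2 - 97*l - 42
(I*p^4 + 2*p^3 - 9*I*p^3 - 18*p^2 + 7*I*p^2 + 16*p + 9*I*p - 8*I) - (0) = I*p^4 + 2*p^3 - 9*I*p^3 - 18*p^2 + 7*I*p^2 + 16*p + 9*I*p - 8*I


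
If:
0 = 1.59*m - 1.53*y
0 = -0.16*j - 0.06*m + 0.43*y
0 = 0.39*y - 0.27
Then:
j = 1.61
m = 0.67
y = 0.69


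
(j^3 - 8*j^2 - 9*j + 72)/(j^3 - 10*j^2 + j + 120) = (j - 3)/(j - 5)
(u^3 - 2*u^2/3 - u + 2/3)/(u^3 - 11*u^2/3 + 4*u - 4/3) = (u + 1)/(u - 2)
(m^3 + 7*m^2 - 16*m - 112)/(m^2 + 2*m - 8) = (m^2 + 3*m - 28)/(m - 2)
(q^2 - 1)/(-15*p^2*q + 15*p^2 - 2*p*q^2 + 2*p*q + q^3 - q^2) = (-q - 1)/(15*p^2 + 2*p*q - q^2)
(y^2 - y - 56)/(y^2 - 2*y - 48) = (y + 7)/(y + 6)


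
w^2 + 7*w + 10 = (w + 2)*(w + 5)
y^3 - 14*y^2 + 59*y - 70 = (y - 7)*(y - 5)*(y - 2)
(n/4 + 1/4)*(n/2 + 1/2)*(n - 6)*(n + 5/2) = n^4/8 - 3*n^3/16 - 21*n^2/8 - 67*n/16 - 15/8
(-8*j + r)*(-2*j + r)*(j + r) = 16*j^3 + 6*j^2*r - 9*j*r^2 + r^3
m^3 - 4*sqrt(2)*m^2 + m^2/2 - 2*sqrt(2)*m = m*(m + 1/2)*(m - 4*sqrt(2))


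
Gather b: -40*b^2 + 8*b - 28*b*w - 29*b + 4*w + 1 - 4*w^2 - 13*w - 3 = -40*b^2 + b*(-28*w - 21) - 4*w^2 - 9*w - 2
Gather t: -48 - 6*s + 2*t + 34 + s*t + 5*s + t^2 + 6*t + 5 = -s + t^2 + t*(s + 8) - 9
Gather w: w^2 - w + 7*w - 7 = w^2 + 6*w - 7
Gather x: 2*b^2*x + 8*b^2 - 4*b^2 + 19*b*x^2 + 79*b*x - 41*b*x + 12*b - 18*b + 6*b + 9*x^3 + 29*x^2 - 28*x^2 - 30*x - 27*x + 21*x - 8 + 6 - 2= 4*b^2 + 9*x^3 + x^2*(19*b + 1) + x*(2*b^2 + 38*b - 36) - 4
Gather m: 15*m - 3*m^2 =-3*m^2 + 15*m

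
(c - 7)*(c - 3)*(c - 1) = c^3 - 11*c^2 + 31*c - 21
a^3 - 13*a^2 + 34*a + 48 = (a - 8)*(a - 6)*(a + 1)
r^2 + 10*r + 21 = (r + 3)*(r + 7)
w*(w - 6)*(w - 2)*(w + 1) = w^4 - 7*w^3 + 4*w^2 + 12*w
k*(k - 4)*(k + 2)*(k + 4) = k^4 + 2*k^3 - 16*k^2 - 32*k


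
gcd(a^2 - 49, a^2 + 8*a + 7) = a + 7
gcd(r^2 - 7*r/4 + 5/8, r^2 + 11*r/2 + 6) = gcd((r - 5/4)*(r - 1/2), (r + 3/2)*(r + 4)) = 1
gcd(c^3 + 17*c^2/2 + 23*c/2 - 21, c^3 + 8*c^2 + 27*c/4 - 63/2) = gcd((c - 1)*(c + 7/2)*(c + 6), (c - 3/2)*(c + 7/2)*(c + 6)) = c^2 + 19*c/2 + 21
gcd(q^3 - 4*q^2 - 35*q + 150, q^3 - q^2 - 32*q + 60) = q^2 + q - 30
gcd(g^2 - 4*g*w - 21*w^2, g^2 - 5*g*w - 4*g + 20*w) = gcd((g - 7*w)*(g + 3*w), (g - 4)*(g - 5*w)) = 1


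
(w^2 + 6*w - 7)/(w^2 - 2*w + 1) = (w + 7)/(w - 1)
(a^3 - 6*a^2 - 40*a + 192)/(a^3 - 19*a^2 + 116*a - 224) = (a + 6)/(a - 7)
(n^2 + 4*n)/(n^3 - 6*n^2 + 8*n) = (n + 4)/(n^2 - 6*n + 8)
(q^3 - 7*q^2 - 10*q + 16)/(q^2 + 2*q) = q - 9 + 8/q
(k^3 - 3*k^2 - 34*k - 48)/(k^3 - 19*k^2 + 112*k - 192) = (k^2 + 5*k + 6)/(k^2 - 11*k + 24)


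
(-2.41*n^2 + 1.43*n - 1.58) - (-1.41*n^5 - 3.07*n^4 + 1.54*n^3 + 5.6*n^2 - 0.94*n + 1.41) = 1.41*n^5 + 3.07*n^4 - 1.54*n^3 - 8.01*n^2 + 2.37*n - 2.99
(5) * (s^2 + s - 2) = 5*s^2 + 5*s - 10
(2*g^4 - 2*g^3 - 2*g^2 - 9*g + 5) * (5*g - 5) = 10*g^5 - 20*g^4 - 35*g^2 + 70*g - 25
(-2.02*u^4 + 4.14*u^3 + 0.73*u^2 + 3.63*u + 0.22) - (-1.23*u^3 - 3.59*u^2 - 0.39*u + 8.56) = -2.02*u^4 + 5.37*u^3 + 4.32*u^2 + 4.02*u - 8.34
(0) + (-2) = -2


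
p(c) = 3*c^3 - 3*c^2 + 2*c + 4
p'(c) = 9*c^2 - 6*c + 2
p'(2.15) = 30.70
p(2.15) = 24.25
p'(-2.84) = 91.63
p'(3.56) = 94.70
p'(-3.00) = 101.00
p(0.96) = 5.81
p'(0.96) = 4.53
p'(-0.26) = 4.17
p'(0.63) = 1.79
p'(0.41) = 1.05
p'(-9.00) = 785.00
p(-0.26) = 3.22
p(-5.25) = -523.30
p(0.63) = 4.82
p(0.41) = 4.52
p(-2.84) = -94.60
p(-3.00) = -110.00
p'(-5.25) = 281.56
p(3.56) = 108.45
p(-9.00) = -2444.00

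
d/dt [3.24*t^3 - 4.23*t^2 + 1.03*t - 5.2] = 9.72*t^2 - 8.46*t + 1.03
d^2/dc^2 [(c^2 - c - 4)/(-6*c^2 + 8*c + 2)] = (-3*c^3 + 99*c^2 - 135*c + 71)/(27*c^6 - 108*c^5 + 117*c^4 + 8*c^3 - 39*c^2 - 12*c - 1)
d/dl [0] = 0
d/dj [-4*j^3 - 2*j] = -12*j^2 - 2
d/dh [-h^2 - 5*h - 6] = -2*h - 5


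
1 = 1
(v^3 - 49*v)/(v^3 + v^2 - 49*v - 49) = v/(v + 1)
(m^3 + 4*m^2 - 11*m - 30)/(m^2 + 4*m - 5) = (m^2 - m - 6)/(m - 1)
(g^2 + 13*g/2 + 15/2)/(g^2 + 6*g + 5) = (g + 3/2)/(g + 1)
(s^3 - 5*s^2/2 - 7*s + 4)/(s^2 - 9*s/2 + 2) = s + 2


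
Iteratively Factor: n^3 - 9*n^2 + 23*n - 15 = (n - 1)*(n^2 - 8*n + 15) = (n - 3)*(n - 1)*(n - 5)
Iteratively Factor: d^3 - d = (d + 1)*(d^2 - d) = d*(d + 1)*(d - 1)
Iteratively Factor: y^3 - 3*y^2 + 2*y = (y)*(y^2 - 3*y + 2) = y*(y - 2)*(y - 1)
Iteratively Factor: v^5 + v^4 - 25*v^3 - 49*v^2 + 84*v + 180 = (v + 3)*(v^4 - 2*v^3 - 19*v^2 + 8*v + 60) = (v - 5)*(v + 3)*(v^3 + 3*v^2 - 4*v - 12) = (v - 5)*(v + 2)*(v + 3)*(v^2 + v - 6) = (v - 5)*(v + 2)*(v + 3)^2*(v - 2)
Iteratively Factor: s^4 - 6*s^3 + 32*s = (s - 4)*(s^3 - 2*s^2 - 8*s) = (s - 4)^2*(s^2 + 2*s) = (s - 4)^2*(s + 2)*(s)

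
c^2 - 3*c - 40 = (c - 8)*(c + 5)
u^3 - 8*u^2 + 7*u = u*(u - 7)*(u - 1)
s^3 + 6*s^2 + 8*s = s*(s + 2)*(s + 4)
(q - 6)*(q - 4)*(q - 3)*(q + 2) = q^4 - 11*q^3 + 28*q^2 + 36*q - 144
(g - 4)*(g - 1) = g^2 - 5*g + 4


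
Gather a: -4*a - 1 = -4*a - 1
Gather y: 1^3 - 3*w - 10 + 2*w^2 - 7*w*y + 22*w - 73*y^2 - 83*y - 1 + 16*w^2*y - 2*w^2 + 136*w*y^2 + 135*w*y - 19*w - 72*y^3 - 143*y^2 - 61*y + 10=-72*y^3 + y^2*(136*w - 216) + y*(16*w^2 + 128*w - 144)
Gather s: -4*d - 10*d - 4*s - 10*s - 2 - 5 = -14*d - 14*s - 7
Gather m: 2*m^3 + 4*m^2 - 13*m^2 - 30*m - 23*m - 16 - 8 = 2*m^3 - 9*m^2 - 53*m - 24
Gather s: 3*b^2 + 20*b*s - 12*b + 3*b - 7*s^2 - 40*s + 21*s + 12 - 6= 3*b^2 - 9*b - 7*s^2 + s*(20*b - 19) + 6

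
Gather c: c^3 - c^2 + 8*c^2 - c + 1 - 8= c^3 + 7*c^2 - c - 7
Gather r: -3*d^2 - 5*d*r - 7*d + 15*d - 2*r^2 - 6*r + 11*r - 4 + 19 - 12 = -3*d^2 + 8*d - 2*r^2 + r*(5 - 5*d) + 3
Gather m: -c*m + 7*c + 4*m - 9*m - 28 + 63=7*c + m*(-c - 5) + 35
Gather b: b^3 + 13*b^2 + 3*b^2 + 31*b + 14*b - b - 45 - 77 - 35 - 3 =b^3 + 16*b^2 + 44*b - 160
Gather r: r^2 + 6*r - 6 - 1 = r^2 + 6*r - 7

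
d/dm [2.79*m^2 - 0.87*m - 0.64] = 5.58*m - 0.87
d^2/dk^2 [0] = 0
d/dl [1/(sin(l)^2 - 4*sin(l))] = 2*(2 - sin(l))*cos(l)/((sin(l) - 4)^2*sin(l)^2)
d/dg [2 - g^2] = -2*g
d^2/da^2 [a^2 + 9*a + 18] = 2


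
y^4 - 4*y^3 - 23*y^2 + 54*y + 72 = (y - 6)*(y - 3)*(y + 1)*(y + 4)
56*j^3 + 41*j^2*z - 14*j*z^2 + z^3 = (-8*j + z)*(-7*j + z)*(j + z)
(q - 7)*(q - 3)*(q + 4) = q^3 - 6*q^2 - 19*q + 84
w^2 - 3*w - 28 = (w - 7)*(w + 4)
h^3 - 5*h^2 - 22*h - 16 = (h - 8)*(h + 1)*(h + 2)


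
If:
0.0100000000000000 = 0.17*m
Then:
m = 0.06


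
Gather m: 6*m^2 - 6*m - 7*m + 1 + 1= 6*m^2 - 13*m + 2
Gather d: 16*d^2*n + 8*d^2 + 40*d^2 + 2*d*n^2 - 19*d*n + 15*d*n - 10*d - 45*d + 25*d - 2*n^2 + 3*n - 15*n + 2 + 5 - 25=d^2*(16*n + 48) + d*(2*n^2 - 4*n - 30) - 2*n^2 - 12*n - 18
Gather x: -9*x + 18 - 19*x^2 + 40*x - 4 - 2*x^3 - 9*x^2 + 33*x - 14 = -2*x^3 - 28*x^2 + 64*x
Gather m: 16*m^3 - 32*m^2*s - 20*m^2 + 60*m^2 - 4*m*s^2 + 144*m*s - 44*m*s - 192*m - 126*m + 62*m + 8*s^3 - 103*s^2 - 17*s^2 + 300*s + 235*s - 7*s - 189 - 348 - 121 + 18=16*m^3 + m^2*(40 - 32*s) + m*(-4*s^2 + 100*s - 256) + 8*s^3 - 120*s^2 + 528*s - 640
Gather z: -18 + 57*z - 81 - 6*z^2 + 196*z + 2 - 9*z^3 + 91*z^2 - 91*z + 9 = -9*z^3 + 85*z^2 + 162*z - 88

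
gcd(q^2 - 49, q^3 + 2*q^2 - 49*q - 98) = q^2 - 49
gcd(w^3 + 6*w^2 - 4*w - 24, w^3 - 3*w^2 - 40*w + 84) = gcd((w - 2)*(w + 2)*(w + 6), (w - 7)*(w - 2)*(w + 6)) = w^2 + 4*w - 12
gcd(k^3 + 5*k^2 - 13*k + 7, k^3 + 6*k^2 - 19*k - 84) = k + 7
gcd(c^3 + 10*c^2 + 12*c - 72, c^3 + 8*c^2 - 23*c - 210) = c + 6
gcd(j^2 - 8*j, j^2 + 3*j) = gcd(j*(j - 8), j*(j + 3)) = j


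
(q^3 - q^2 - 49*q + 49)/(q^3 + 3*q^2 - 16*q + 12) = (q^2 - 49)/(q^2 + 4*q - 12)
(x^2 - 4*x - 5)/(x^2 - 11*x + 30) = (x + 1)/(x - 6)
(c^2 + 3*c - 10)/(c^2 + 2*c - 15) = (c - 2)/(c - 3)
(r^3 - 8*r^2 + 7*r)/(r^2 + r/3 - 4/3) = 3*r*(r - 7)/(3*r + 4)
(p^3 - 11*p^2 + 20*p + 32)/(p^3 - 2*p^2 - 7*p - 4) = (p - 8)/(p + 1)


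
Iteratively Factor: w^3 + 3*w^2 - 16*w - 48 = (w + 4)*(w^2 - w - 12) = (w + 3)*(w + 4)*(w - 4)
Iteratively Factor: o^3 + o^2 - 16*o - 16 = (o + 1)*(o^2 - 16) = (o - 4)*(o + 1)*(o + 4)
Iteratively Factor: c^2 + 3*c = (c)*(c + 3)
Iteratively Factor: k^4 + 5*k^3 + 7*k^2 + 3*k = (k + 1)*(k^3 + 4*k^2 + 3*k) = k*(k + 1)*(k^2 + 4*k + 3) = k*(k + 1)*(k + 3)*(k + 1)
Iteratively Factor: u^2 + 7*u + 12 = (u + 4)*(u + 3)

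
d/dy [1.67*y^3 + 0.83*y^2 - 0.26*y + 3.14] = 5.01*y^2 + 1.66*y - 0.26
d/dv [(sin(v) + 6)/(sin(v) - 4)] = -10*cos(v)/(sin(v) - 4)^2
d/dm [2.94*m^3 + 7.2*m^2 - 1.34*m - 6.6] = 8.82*m^2 + 14.4*m - 1.34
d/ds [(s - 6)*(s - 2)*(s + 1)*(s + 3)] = 4*s^3 - 12*s^2 - 34*s + 24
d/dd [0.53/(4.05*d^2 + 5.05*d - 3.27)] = (-4.293*d - 2.6765)/(4.05*d^2 + 5.05*d - 3.27)^2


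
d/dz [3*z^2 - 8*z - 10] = 6*z - 8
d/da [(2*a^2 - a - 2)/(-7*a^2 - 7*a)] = (-3*a^2 - 4*a - 2)/(7*a^2*(a^2 + 2*a + 1))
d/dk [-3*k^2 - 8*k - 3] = -6*k - 8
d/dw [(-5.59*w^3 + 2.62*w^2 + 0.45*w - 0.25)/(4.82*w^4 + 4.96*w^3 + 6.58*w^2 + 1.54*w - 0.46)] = (26.9438*w^6 - 25.2568*w^5 - 56.2844*w^4 - 16.8612*w^3 + 12.508*w^2 + 0.8796*w + 0.178)/(23.2324*w^8 + 47.8144*w^7 + 88.0328*w^6 + 80.1192*w^5 + 54.1388*w^4 + 15.7032*w^3 - 3.682*w^2 - 1.4168*w + 0.2116)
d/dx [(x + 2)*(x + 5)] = 2*x + 7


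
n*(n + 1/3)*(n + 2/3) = n^3 + n^2 + 2*n/9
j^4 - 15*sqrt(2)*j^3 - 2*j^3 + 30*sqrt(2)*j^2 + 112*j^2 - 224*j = j*(j - 2)*(j - 8*sqrt(2))*(j - 7*sqrt(2))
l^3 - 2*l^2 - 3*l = l*(l - 3)*(l + 1)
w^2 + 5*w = w*(w + 5)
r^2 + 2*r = r*(r + 2)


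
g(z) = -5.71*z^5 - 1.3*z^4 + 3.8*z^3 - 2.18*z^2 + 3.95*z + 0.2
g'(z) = -28.55*z^4 - 5.2*z^3 + 11.4*z^2 - 4.36*z + 3.95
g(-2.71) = 662.35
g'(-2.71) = -1336.89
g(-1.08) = -4.77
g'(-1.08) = -10.34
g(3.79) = -4542.61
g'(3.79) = -6022.56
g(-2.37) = 313.94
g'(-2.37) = -753.20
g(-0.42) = -2.09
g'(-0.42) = 7.29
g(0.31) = 1.30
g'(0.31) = 3.28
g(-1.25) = -1.31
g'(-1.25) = -32.33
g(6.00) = -45319.54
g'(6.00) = -37735.81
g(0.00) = 0.20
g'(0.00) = 3.95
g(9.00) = -343069.72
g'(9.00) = -190219.24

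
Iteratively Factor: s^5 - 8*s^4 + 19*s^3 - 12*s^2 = (s)*(s^4 - 8*s^3 + 19*s^2 - 12*s) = s*(s - 3)*(s^3 - 5*s^2 + 4*s) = s^2*(s - 3)*(s^2 - 5*s + 4) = s^2*(s - 3)*(s - 1)*(s - 4)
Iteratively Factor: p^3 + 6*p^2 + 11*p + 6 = (p + 2)*(p^2 + 4*p + 3) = (p + 2)*(p + 3)*(p + 1)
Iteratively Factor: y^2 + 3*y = (y + 3)*(y)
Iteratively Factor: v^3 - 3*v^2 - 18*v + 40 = (v - 5)*(v^2 + 2*v - 8) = (v - 5)*(v - 2)*(v + 4)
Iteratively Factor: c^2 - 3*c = (c - 3)*(c)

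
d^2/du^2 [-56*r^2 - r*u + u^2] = 2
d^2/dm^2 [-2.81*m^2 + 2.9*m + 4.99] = -5.62000000000000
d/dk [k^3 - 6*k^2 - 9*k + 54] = 3*k^2 - 12*k - 9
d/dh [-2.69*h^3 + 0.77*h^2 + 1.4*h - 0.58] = -8.07*h^2 + 1.54*h + 1.4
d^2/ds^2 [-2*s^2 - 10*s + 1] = -4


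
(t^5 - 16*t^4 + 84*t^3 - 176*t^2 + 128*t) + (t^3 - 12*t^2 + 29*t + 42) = t^5 - 16*t^4 + 85*t^3 - 188*t^2 + 157*t + 42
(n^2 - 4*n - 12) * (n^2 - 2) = n^4 - 4*n^3 - 14*n^2 + 8*n + 24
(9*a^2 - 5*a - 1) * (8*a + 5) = 72*a^3 + 5*a^2 - 33*a - 5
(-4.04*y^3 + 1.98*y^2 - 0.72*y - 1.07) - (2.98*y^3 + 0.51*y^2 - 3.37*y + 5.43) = -7.02*y^3 + 1.47*y^2 + 2.65*y - 6.5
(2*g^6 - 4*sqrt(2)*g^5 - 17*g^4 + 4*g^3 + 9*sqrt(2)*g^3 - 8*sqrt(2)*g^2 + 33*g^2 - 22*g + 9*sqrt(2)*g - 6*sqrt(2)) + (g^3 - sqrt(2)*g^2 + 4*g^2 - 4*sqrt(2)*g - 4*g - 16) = 2*g^6 - 4*sqrt(2)*g^5 - 17*g^4 + 5*g^3 + 9*sqrt(2)*g^3 - 9*sqrt(2)*g^2 + 37*g^2 - 26*g + 5*sqrt(2)*g - 16 - 6*sqrt(2)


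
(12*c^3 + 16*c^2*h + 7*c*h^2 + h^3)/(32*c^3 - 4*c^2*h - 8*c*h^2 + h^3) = (6*c^2 + 5*c*h + h^2)/(16*c^2 - 10*c*h + h^2)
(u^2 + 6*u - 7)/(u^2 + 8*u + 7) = (u - 1)/(u + 1)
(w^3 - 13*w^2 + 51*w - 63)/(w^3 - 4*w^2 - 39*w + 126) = (w - 3)/(w + 6)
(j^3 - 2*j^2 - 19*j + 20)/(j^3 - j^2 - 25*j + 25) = (j + 4)/(j + 5)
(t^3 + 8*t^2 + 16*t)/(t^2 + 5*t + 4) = t*(t + 4)/(t + 1)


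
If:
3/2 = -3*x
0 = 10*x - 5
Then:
No Solution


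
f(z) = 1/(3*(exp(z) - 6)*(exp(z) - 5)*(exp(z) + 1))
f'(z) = -exp(z)/(3*(exp(z) - 6)*(exp(z) - 5)*(exp(z) + 1)^2) - exp(z)/(3*(exp(z) - 6)*(exp(z) - 5)^2*(exp(z) + 1)) - exp(z)/(3*(exp(z) - 6)^2*(exp(z) - 5)*(exp(z) + 1)) = -((exp(z) - 6)*(exp(z) - 5) + (exp(z) - 6)*(exp(z) + 1) + (exp(z) - 5)*(exp(z) + 1))/(12*(exp(z) - 6)^2*(exp(z) - 5)^2*cosh(z/2)^2)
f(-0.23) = 0.01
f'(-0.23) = -0.00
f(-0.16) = 0.01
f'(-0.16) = -0.00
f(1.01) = 0.01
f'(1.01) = 0.02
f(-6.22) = 0.01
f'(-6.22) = -0.00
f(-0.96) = 0.01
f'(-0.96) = -0.00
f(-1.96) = 0.01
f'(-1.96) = -0.00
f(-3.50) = 0.01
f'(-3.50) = -0.00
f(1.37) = 0.03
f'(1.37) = 0.15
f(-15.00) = 0.01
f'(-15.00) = 0.00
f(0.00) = 0.01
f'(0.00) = 0.00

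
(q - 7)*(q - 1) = q^2 - 8*q + 7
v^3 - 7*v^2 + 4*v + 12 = (v - 6)*(v - 2)*(v + 1)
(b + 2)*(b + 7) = b^2 + 9*b + 14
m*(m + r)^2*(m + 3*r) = m^4 + 5*m^3*r + 7*m^2*r^2 + 3*m*r^3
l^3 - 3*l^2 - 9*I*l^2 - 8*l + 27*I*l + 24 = (l - 3)*(l - 8*I)*(l - I)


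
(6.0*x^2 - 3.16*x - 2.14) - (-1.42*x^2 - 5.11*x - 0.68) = 7.42*x^2 + 1.95*x - 1.46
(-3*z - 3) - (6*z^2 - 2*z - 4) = -6*z^2 - z + 1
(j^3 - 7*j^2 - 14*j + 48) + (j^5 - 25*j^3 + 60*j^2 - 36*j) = j^5 - 24*j^3 + 53*j^2 - 50*j + 48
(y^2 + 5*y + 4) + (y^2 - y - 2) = 2*y^2 + 4*y + 2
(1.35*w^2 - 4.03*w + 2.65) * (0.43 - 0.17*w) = -0.2295*w^3 + 1.2656*w^2 - 2.1834*w + 1.1395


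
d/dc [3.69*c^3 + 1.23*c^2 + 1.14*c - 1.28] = 11.07*c^2 + 2.46*c + 1.14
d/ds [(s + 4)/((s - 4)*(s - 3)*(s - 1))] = 2*(-s^3 - 2*s^2 + 32*s - 44)/(s^6 - 16*s^5 + 102*s^4 - 328*s^3 + 553*s^2 - 456*s + 144)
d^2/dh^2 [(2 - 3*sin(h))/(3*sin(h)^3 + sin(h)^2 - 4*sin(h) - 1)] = (108*sin(h)^7 - 135*sin(h)^6 - 81*sin(h)^5 + 331*sin(h)^4 + 6*sin(h)^3 - 292*sin(h)^2 - 19*sin(h) + 92)/(3*sin(h)^3 + sin(h)^2 - 4*sin(h) - 1)^3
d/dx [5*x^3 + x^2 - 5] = x*(15*x + 2)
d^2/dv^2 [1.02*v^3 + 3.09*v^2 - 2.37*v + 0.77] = 6.12*v + 6.18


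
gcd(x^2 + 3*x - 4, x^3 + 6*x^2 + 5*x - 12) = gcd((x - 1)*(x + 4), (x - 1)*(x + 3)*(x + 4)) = x^2 + 3*x - 4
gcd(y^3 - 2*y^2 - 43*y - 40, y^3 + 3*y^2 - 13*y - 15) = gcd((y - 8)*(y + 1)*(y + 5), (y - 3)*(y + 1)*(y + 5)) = y^2 + 6*y + 5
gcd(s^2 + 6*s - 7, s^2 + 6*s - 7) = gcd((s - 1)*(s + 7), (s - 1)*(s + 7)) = s^2 + 6*s - 7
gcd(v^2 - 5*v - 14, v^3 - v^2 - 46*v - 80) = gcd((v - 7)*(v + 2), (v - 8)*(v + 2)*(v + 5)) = v + 2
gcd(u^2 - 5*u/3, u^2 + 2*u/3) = u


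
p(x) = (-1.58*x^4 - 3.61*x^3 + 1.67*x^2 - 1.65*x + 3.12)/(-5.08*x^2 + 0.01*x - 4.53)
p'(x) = (10.16*x - 0.01)*(-1.58*x^4 - 3.61*x^3 + 1.67*x^2 - 1.65*x + 3.12)/(-5.08*x^2 + 0.01*x - 4.53)^2 + (-6.32*x^3 - 10.83*x^2 + 3.34*x - 1.65)/(-5.08*x^2 + 0.01*x - 4.53) = (16.0528*x^5 + 18.2914*x^4 + 28.5574*x^3 + 40.6946*x^2 + 16.569*x + 7.4433)/(25.8064*x^4 - 0.1016*x^3 + 46.0249*x^2 - 0.0906*x + 20.5209)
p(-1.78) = -0.77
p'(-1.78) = -0.37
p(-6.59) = 8.26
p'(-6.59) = -3.38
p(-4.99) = 3.65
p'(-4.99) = -2.38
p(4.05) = 7.30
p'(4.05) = 3.25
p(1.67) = 1.29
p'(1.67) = 1.81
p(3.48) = 5.55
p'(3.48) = 2.90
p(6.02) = 14.90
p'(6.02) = 4.46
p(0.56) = -0.32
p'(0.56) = 0.99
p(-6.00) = 6.37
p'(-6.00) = -3.01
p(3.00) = 4.23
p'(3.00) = 2.61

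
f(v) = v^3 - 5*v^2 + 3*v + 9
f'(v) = 3*v^2 - 10*v + 3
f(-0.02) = 8.94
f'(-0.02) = 3.20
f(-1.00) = 0.00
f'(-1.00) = 16.00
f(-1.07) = -1.16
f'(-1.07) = 17.13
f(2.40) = 1.22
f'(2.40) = -3.72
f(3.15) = 0.09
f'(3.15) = 1.27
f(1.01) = 7.96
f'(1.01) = -4.04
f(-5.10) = -269.00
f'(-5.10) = 132.03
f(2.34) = 1.45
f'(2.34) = -3.97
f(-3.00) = -72.00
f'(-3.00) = 60.00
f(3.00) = 0.00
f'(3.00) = 0.00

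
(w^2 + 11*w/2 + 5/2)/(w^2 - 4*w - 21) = (2*w^2 + 11*w + 5)/(2*(w^2 - 4*w - 21))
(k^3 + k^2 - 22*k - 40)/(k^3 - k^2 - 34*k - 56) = (k - 5)/(k - 7)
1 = 1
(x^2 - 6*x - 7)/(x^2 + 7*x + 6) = (x - 7)/(x + 6)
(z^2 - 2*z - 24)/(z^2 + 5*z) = (z^2 - 2*z - 24)/(z*(z + 5))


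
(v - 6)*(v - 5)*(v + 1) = v^3 - 10*v^2 + 19*v + 30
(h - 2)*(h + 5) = h^2 + 3*h - 10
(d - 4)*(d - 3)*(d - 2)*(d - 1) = d^4 - 10*d^3 + 35*d^2 - 50*d + 24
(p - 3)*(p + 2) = p^2 - p - 6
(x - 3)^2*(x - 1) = x^3 - 7*x^2 + 15*x - 9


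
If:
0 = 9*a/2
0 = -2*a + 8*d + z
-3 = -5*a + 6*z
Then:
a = 0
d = 1/16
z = -1/2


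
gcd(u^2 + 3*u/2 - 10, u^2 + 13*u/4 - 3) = u + 4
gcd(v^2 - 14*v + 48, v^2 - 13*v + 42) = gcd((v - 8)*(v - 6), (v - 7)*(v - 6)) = v - 6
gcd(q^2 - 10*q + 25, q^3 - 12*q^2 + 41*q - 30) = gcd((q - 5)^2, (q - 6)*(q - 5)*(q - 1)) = q - 5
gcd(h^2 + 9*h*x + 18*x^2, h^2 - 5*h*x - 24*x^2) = h + 3*x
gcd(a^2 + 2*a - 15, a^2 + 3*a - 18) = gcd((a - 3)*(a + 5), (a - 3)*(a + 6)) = a - 3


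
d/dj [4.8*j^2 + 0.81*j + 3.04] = 9.6*j + 0.81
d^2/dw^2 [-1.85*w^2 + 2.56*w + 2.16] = -3.70000000000000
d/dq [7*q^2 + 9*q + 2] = 14*q + 9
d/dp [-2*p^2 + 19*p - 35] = 19 - 4*p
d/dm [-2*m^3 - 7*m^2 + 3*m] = -6*m^2 - 14*m + 3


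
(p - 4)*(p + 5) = p^2 + p - 20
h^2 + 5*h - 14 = (h - 2)*(h + 7)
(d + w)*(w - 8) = d*w - 8*d + w^2 - 8*w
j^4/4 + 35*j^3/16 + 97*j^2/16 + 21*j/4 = j*(j/4 + 1)*(j + 7/4)*(j + 3)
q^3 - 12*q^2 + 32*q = q*(q - 8)*(q - 4)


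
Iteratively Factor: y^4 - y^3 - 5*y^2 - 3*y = (y - 3)*(y^3 + 2*y^2 + y) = y*(y - 3)*(y^2 + 2*y + 1) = y*(y - 3)*(y + 1)*(y + 1)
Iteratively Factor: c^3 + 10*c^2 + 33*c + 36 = (c + 3)*(c^2 + 7*c + 12) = (c + 3)^2*(c + 4)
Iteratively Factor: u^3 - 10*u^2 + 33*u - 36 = (u - 4)*(u^2 - 6*u + 9) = (u - 4)*(u - 3)*(u - 3)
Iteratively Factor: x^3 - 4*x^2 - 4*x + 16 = (x - 2)*(x^2 - 2*x - 8) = (x - 2)*(x + 2)*(x - 4)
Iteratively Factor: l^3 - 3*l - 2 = (l + 1)*(l^2 - l - 2) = (l + 1)^2*(l - 2)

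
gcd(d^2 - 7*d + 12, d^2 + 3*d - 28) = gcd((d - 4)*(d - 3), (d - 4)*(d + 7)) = d - 4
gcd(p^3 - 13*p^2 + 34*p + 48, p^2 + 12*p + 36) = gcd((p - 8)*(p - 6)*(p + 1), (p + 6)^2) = 1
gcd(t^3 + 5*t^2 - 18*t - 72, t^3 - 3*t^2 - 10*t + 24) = t^2 - t - 12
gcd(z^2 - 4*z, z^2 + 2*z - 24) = z - 4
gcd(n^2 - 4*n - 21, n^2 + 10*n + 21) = n + 3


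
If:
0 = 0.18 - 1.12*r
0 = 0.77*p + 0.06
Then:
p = -0.08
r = 0.16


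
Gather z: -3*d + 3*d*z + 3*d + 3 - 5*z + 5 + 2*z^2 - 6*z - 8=2*z^2 + z*(3*d - 11)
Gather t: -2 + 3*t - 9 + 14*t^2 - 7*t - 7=14*t^2 - 4*t - 18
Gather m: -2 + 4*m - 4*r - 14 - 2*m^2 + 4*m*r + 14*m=-2*m^2 + m*(4*r + 18) - 4*r - 16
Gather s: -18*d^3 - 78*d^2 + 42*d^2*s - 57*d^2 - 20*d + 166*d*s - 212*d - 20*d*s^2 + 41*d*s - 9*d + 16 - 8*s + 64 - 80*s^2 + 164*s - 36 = -18*d^3 - 135*d^2 - 241*d + s^2*(-20*d - 80) + s*(42*d^2 + 207*d + 156) + 44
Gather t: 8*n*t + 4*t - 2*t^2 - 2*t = -2*t^2 + t*(8*n + 2)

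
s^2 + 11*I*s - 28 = (s + 4*I)*(s + 7*I)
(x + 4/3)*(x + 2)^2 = x^3 + 16*x^2/3 + 28*x/3 + 16/3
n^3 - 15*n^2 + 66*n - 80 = (n - 8)*(n - 5)*(n - 2)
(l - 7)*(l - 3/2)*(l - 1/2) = l^3 - 9*l^2 + 59*l/4 - 21/4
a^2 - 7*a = a*(a - 7)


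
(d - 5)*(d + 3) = d^2 - 2*d - 15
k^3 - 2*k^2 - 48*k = k*(k - 8)*(k + 6)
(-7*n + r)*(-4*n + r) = 28*n^2 - 11*n*r + r^2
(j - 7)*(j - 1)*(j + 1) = j^3 - 7*j^2 - j + 7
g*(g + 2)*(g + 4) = g^3 + 6*g^2 + 8*g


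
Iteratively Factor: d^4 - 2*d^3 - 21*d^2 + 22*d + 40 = (d + 4)*(d^3 - 6*d^2 + 3*d + 10) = (d - 5)*(d + 4)*(d^2 - d - 2) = (d - 5)*(d + 1)*(d + 4)*(d - 2)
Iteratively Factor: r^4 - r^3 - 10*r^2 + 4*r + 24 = (r - 2)*(r^3 + r^2 - 8*r - 12) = (r - 2)*(r + 2)*(r^2 - r - 6) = (r - 3)*(r - 2)*(r + 2)*(r + 2)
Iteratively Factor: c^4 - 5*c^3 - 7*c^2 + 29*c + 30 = (c - 3)*(c^3 - 2*c^2 - 13*c - 10) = (c - 3)*(c + 2)*(c^2 - 4*c - 5) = (c - 5)*(c - 3)*(c + 2)*(c + 1)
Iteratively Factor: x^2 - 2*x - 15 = (x - 5)*(x + 3)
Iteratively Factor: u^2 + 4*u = (u)*(u + 4)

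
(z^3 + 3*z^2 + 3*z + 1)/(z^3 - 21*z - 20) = (z^2 + 2*z + 1)/(z^2 - z - 20)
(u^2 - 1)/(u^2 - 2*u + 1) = (u + 1)/(u - 1)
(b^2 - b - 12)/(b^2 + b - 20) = (b + 3)/(b + 5)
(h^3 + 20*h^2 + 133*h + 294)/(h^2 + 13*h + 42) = h + 7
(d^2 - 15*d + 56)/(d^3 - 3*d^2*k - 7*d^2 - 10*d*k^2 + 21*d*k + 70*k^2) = (d - 8)/(d^2 - 3*d*k - 10*k^2)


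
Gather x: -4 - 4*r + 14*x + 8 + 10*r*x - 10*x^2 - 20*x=-4*r - 10*x^2 + x*(10*r - 6) + 4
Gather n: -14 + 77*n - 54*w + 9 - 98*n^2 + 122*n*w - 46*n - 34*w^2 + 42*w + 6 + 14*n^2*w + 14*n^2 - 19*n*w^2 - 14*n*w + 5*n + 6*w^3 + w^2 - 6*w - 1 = n^2*(14*w - 84) + n*(-19*w^2 + 108*w + 36) + 6*w^3 - 33*w^2 - 18*w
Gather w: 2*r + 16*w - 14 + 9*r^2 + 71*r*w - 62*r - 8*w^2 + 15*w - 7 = 9*r^2 - 60*r - 8*w^2 + w*(71*r + 31) - 21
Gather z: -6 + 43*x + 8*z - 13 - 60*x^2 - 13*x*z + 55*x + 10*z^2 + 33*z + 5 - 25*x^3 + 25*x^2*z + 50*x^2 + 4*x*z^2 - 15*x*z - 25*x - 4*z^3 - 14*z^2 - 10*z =-25*x^3 - 10*x^2 + 73*x - 4*z^3 + z^2*(4*x - 4) + z*(25*x^2 - 28*x + 31) - 14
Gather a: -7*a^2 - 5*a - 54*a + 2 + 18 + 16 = -7*a^2 - 59*a + 36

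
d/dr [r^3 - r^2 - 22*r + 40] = 3*r^2 - 2*r - 22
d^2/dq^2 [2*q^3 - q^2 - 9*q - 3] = 12*q - 2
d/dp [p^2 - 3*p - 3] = 2*p - 3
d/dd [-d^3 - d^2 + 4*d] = -3*d^2 - 2*d + 4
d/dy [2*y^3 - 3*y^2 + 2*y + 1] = 6*y^2 - 6*y + 2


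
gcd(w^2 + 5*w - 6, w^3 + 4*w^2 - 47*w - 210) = w + 6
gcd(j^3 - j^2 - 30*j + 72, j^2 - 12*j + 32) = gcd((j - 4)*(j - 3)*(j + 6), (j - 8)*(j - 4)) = j - 4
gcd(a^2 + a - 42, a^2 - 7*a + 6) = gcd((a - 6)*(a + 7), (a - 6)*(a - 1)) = a - 6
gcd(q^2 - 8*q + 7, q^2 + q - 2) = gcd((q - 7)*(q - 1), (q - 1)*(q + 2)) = q - 1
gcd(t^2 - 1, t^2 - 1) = t^2 - 1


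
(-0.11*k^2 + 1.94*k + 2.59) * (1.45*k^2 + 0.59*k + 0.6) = -0.1595*k^4 + 2.7481*k^3 + 4.8341*k^2 + 2.6921*k + 1.554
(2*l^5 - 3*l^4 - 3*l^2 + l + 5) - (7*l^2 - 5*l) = 2*l^5 - 3*l^4 - 10*l^2 + 6*l + 5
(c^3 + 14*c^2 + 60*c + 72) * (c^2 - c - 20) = c^5 + 13*c^4 + 26*c^3 - 268*c^2 - 1272*c - 1440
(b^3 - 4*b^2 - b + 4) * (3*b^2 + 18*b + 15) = 3*b^5 + 6*b^4 - 60*b^3 - 66*b^2 + 57*b + 60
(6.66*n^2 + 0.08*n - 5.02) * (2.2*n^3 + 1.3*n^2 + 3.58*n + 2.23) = 14.652*n^5 + 8.834*n^4 + 12.9028*n^3 + 8.6122*n^2 - 17.7932*n - 11.1946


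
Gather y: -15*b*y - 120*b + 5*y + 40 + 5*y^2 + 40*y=-120*b + 5*y^2 + y*(45 - 15*b) + 40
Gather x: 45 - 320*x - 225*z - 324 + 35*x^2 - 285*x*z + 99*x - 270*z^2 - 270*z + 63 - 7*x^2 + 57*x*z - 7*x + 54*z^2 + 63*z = 28*x^2 + x*(-228*z - 228) - 216*z^2 - 432*z - 216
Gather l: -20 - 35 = -55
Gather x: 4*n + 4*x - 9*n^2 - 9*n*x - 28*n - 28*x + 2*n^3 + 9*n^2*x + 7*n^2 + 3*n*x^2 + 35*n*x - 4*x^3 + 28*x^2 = 2*n^3 - 2*n^2 - 24*n - 4*x^3 + x^2*(3*n + 28) + x*(9*n^2 + 26*n - 24)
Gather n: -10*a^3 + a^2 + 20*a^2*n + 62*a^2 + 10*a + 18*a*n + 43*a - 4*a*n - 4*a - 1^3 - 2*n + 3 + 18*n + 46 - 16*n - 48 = -10*a^3 + 63*a^2 + 49*a + n*(20*a^2 + 14*a)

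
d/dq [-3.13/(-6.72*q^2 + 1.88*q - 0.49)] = (5.8844 - 42.0672*q)/(6.72*q^2 - 1.88*q + 0.49)^2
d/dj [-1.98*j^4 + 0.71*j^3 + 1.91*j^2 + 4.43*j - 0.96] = -7.92*j^3 + 2.13*j^2 + 3.82*j + 4.43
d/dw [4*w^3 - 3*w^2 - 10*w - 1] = 12*w^2 - 6*w - 10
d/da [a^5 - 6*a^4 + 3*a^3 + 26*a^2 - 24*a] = 5*a^4 - 24*a^3 + 9*a^2 + 52*a - 24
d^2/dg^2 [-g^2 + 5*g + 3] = -2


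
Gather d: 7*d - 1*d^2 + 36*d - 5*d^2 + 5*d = -6*d^2 + 48*d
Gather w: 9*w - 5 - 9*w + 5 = 0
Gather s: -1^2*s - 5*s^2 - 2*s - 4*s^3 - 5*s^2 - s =-4*s^3 - 10*s^2 - 4*s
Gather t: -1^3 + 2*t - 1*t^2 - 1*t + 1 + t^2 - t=0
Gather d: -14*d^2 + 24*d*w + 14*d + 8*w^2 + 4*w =-14*d^2 + d*(24*w + 14) + 8*w^2 + 4*w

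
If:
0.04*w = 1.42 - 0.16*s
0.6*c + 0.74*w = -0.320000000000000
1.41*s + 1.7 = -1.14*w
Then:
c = 21.73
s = 13.39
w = -18.05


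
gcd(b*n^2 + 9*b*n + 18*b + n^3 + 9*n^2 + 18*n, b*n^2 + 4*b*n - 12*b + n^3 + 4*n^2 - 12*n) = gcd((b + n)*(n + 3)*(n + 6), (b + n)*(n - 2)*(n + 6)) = b*n + 6*b + n^2 + 6*n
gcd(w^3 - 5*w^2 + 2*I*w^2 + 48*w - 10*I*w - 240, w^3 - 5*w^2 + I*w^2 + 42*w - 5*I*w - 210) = w^2 + w*(-5 - 6*I) + 30*I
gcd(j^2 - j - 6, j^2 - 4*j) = 1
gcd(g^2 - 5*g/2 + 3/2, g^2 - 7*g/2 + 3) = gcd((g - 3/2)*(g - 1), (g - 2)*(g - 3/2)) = g - 3/2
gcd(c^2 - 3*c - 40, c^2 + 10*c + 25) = c + 5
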